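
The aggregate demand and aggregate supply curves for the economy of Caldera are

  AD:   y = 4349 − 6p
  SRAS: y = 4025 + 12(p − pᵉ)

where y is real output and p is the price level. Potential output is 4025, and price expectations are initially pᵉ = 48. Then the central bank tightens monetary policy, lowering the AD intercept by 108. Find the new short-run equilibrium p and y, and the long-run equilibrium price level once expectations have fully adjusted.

AD shifts left: new AD is y = 4241 − 6p. With pᵉ = 48, SRAS is y = 3449 + 12p.
Short run: 4241 − 6p = 3449 + 12p gives 792 = 18p, so p = 44 and y = 4241 − 6·44 = 3977.
y = 3977 is below potential 4025; expectations adjust and SRAS shifts right until y = 4025.
Long run: on the new AD curve, 4025 = 4241 − 6p gives p = 36.

Short run: p = 44, y = 3977. Long run: p = 36.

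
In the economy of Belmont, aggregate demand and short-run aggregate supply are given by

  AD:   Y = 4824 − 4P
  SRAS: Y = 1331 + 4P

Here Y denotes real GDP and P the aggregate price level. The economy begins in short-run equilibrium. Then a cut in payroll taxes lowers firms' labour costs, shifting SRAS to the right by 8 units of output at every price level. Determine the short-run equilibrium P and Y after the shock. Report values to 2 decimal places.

This is a positive supply shock: SRAS shifts right.
New SRAS: Y = 1339 + 4P.
Set AD = SRAS: 4824 − 4P = 1339 + 4P, so 3485 = 8P and P = 435.63.
Substituting into AD, Y = 3081.50.

P = 435.63, Y = 3081.50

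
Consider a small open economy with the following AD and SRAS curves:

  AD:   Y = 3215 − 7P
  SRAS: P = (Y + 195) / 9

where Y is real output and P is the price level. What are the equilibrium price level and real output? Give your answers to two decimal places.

Rearrange SRAS to Y = 9P − 195.
Set AD = SRAS: 3215 − 7P = 9P − 195, so 3410 = 16P and P = 213.13.
Substituting into AD, Y = 3215 − 7P = 1723.13.

P = 213.13, Y = 1723.13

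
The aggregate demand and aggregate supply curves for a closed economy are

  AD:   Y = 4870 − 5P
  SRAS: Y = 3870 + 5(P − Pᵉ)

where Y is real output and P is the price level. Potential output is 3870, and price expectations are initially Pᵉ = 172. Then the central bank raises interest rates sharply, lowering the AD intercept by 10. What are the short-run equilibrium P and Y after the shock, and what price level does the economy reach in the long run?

Short run: P = 185, Y = 3935. Long run: P = 198.

AD shifts left: new AD is Y = 4860 − 5P. With Pᵉ = 172, SRAS is Y = 3010 + 5P.
Short run: 4860 − 5P = 3010 + 5P gives 1850 = 10P, so P = 185 and Y = 4860 − 5·185 = 3935.
Y = 3935 is above potential 3870; expectations adjust and SRAS shifts left until Y = 3870.
Long run: on the new AD curve, 3870 = 4860 − 5P gives P = 198.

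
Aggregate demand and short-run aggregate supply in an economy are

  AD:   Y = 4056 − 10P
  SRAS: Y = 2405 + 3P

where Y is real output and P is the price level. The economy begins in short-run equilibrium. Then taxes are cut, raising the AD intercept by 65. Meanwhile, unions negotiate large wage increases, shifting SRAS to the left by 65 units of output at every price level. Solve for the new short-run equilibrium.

After both shocks: AD is Y = 4121 − 10P and SRAS is Y = 2340 + 3P.
Setting them equal: 1781 = 13P, so P = 137.
Y = 4121 − 10·137 = 2751.

P = 137, Y = 2751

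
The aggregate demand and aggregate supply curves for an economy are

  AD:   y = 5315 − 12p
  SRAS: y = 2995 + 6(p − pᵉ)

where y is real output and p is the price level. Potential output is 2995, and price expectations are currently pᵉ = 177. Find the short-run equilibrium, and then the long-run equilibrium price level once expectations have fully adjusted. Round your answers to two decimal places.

Short run: p = 187.89, y = 3060.33. Long run: p = 193.33.

Short run: with pᵉ = 177, SRAS is y = 1933 + 6p. Setting AD = SRAS gives 3382 = 18p, so p = 187.89 and y = 5315 − 12p = 3060.33.
Output 3060.33 is above potential 2995, so over time expected prices rise and SRAS shifts left until y returns to 2995.
Long run: y = 2995 on the AD curve gives 2995 = 5315 − 12p, so p = 193.33.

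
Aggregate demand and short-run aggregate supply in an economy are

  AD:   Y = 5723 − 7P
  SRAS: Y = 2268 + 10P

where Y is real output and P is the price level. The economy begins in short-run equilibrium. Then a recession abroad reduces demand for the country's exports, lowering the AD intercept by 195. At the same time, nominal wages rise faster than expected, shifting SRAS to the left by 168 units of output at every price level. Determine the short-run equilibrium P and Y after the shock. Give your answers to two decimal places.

P = 201.65, Y = 4116.47

After both shocks: AD is Y = 5528 − 7P and SRAS is Y = 2100 + 10P.
Setting them equal: 3428 = 17P, so P = 201.65.
Substituting into AD, Y = 4116.47.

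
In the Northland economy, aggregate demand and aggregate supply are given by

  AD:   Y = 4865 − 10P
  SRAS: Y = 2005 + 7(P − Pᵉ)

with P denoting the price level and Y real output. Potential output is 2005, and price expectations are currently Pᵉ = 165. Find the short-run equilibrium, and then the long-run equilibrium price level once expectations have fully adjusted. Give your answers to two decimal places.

Short run: with Pᵉ = 165, SRAS is Y = 850 + 7P. Setting AD = SRAS gives 4015 = 17P, so P = 236.18 and Y = 4865 − 10P = 2503.24.
Output 2503.24 is above potential 2005, so over time expected prices rise and SRAS shifts left until Y returns to 2005.
Long run: Y = 2005 on the AD curve gives 2005 = 4865 − 10P, so P = 286.00.

Short run: P = 236.18, Y = 2503.24. Long run: P = 286.00.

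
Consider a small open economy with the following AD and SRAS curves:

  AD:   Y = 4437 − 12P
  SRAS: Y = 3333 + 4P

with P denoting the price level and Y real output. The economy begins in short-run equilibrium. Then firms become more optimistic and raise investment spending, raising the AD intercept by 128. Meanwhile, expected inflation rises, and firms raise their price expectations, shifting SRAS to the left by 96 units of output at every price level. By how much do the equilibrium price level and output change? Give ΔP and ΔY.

ΔP = +14, ΔY = -40

After both shocks: AD is Y = 4565 − 12P and SRAS is Y = 3237 + 4P.
Setting them equal: 1328 = 16P, so P = 83.
Y = 4565 − 12·83 = 3569.
Initially P = 69, Y = 3609, so ΔP = +14 and ΔY = -40.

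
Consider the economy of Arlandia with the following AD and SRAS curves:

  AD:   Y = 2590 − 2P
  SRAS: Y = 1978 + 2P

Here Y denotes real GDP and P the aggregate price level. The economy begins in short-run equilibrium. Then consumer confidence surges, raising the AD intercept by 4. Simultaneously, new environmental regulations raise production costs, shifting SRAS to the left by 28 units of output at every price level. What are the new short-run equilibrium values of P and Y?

After both shocks: AD is Y = 2594 − 2P and SRAS is Y = 1950 + 2P.
Setting them equal: 644 = 4P, so P = 161.
Y = 2594 − 2·161 = 2272.

P = 161, Y = 2272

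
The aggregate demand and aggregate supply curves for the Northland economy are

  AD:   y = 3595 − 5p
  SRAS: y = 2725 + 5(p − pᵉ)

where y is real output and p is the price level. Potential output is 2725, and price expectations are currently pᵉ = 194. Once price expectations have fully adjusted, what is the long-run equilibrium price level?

Short run: with pᵉ = 194, SRAS is y = 1755 + 5p. Setting AD = SRAS gives 1840 = 10p, so p = 184 and y = 3595 − 5·184 = 2675.
Output 2675 is below potential 2725, so over time expected prices fall and SRAS shifts right until y returns to 2725.
Long run: y = 2725 on the AD curve gives 2725 = 3595 − 5p, so p = 174.

Long-run p = 174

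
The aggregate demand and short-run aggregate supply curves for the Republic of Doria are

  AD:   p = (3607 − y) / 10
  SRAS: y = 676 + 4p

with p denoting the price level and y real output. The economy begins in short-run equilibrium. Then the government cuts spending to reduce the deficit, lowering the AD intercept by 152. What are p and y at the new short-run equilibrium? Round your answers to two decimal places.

p = 198.50, y = 1470.00

This is a negative demand shock: AD shifts left.
New AD: y = 3455 − 10p.
Set AD = SRAS: 3455 − 10p = 676 + 4p, so 2779 = 14p and p = 198.50.
Substituting into AD, y = 1470.00.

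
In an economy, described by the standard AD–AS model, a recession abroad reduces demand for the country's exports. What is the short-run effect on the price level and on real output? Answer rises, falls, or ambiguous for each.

This is a negative demand shock: AD shifts left.
Moving along the upward-sloping SRAS curve, P falls and Y falls.

Price level: falls; output: falls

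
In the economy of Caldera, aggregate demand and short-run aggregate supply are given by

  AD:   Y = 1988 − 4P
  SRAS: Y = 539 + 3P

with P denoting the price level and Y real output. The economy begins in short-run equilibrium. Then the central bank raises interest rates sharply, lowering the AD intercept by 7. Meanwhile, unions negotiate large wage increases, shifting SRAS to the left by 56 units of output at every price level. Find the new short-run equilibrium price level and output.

After both shocks: AD is Y = 1981 − 4P and SRAS is Y = 483 + 3P.
Setting them equal: 1498 = 7P, so P = 214.
Y = 1981 − 4·214 = 1125.

P = 214, Y = 1125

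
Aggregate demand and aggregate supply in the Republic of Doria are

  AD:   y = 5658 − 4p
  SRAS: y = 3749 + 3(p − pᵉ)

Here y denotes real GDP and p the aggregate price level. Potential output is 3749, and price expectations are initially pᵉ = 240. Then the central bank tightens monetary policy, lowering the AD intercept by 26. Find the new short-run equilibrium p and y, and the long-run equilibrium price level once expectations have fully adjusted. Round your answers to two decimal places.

AD shifts left: new AD is y = 5632 − 4p. With pᵉ = 240, SRAS is y = 3029 + 3p.
Short run: 5632 − 4p = 3029 + 3p gives 2603 = 7p, so p = 371.86 and y = 5632 − 4p = 4144.57.
y = 4144.57 is above potential 3749; expectations adjust and SRAS shifts left until y = 3749.
Long run: on the new AD curve, 3749 = 5632 − 4p gives p = 470.75.

Short run: p = 371.86, y = 4144.57. Long run: p = 470.75.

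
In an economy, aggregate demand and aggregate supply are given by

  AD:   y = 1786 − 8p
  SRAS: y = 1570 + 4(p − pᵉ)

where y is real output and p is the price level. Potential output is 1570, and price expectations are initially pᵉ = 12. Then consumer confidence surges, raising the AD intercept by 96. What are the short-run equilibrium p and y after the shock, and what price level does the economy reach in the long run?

AD shifts right: new AD is y = 1882 − 8p. With pᵉ = 12, SRAS is y = 1522 + 4p.
Short run: 1882 − 8p = 1522 + 4p gives 360 = 12p, so p = 30 and y = 1882 − 8·30 = 1642.
y = 1642 is above potential 1570; expectations adjust and SRAS shifts left until y = 1570.
Long run: on the new AD curve, 1570 = 1882 − 8p gives p = 39.

Short run: p = 30, y = 1642. Long run: p = 39.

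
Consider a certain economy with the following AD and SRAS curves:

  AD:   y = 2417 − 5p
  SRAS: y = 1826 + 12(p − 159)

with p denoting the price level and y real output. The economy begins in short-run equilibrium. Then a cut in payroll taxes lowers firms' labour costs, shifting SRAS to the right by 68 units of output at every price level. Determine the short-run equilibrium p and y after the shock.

This is a positive supply shock: SRAS shifts right.
New SRAS: y = 12p − 14.
Set AD = SRAS: 2417 − 5p = 12p − 14, so 2431 = 17p and p = 143.
y = 2417 − 5·143 = 1702.

p = 143, y = 1702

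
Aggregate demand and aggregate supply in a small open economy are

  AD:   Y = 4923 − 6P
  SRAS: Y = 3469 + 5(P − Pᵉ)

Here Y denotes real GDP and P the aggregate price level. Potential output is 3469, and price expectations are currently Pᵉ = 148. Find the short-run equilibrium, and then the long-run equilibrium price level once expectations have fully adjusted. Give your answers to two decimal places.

Short run: with Pᵉ = 148, SRAS is Y = 2729 + 5P. Setting AD = SRAS gives 2194 = 11P, so P = 199.45 and Y = 4923 − 6P = 3726.27.
Output 3726.27 is above potential 3469, so over time expected prices rise and SRAS shifts left until Y returns to 3469.
Long run: Y = 3469 on the AD curve gives 3469 = 4923 − 6P, so P = 242.33.

Short run: P = 199.45, Y = 3726.27. Long run: P = 242.33.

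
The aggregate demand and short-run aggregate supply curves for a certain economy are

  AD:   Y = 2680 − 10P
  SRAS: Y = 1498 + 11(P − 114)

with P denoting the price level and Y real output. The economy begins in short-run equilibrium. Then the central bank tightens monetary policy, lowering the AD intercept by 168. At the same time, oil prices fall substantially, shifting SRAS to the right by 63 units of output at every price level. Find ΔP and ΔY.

ΔP = -11, ΔY = -58

After both shocks: AD is Y = 2512 − 10P and SRAS is Y = 307 + 11P.
Setting them equal: 2205 = 21P, so P = 105.
Y = 2512 − 10·105 = 1462.
Initially P = 116, Y = 1520, so ΔP = -11 and ΔY = -58.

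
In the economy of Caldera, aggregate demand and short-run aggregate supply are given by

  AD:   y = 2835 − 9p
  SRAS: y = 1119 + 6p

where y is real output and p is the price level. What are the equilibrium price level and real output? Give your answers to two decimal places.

p = 114.40, y = 1805.40

Set AD = SRAS: 2835 − 9p = 1119 + 6p, so 1716 = 15p and p = 114.40.
Substituting into AD, y = 2835 − 9p = 1805.40.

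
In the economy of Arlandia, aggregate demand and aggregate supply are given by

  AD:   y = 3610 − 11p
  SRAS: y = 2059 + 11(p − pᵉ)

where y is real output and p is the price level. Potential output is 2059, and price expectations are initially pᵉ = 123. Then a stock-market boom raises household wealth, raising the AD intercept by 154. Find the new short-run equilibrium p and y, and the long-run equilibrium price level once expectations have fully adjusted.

AD shifts right: new AD is y = 3764 − 11p. With pᵉ = 123, SRAS is y = 706 + 11p.
Short run: 3764 − 11p = 706 + 11p gives 3058 = 22p, so p = 139 and y = 3764 − 11·139 = 2235.
y = 2235 is above potential 2059; expectations adjust and SRAS shifts left until y = 2059.
Long run: on the new AD curve, 2059 = 3764 − 11p gives p = 155.

Short run: p = 139, y = 2235. Long run: p = 155.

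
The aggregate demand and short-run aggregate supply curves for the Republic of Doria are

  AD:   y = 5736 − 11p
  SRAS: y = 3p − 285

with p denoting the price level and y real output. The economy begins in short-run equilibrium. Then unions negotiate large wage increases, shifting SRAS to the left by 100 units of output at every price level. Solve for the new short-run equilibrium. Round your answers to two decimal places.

p = 437.21, y = 926.64

This is a negative supply shock: SRAS shifts left.
New SRAS: y = 3p − 385.
Set AD = SRAS: 5736 − 11p = 3p − 385, so 6121 = 14p and p = 437.21.
Substituting into AD, y = 926.64.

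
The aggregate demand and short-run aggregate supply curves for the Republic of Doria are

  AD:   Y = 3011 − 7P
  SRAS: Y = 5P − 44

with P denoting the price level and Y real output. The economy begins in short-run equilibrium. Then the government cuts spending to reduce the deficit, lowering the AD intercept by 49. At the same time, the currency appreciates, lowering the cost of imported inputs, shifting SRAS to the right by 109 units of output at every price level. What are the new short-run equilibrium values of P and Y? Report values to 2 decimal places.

After both shocks: AD is Y = 2962 − 7P and SRAS is Y = 65 + 5P.
Setting them equal: 2897 = 12P, so P = 241.42.
Substituting into AD, Y = 1272.08.

P = 241.42, Y = 1272.08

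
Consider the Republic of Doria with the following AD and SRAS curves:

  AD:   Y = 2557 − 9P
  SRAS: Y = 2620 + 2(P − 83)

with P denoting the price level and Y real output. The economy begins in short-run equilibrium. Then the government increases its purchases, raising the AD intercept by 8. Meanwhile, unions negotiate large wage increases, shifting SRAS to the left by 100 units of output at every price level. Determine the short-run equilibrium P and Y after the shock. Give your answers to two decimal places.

After both shocks: AD is Y = 2565 − 9P and SRAS is Y = 2354 + 2P.
Setting them equal: 211 = 11P, so P = 19.18.
Substituting into AD, Y = 2392.36.

P = 19.18, Y = 2392.36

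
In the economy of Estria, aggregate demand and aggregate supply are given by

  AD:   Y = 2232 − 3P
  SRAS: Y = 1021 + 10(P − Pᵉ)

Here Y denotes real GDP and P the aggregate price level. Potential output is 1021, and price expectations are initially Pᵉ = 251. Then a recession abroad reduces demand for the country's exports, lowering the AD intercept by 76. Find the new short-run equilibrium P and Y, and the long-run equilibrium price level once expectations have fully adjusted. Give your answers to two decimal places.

AD shifts left: new AD is Y = 2156 − 3P. With Pᵉ = 251, SRAS is Y = 10P − 1489.
Short run: 2156 − 3P = 10P − 1489 gives 3645 = 13P, so P = 280.38 and Y = 2156 − 3P = 1314.85.
Y = 1314.85 is above potential 1021; expectations adjust and SRAS shifts left until Y = 1021.
Long run: on the new AD curve, 1021 = 2156 − 3P gives P = 378.33.

Short run: P = 280.38, Y = 1314.85. Long run: P = 378.33.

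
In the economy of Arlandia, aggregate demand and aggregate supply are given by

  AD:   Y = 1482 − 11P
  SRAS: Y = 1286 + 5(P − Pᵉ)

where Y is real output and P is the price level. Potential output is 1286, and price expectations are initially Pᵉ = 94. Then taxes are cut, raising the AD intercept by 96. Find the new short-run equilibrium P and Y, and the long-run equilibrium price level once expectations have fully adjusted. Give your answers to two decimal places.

Short run: P = 47.63, Y = 1054.13. Long run: P = 26.55.

AD shifts right: new AD is Y = 1578 − 11P. With Pᵉ = 94, SRAS is Y = 816 + 5P.
Short run: 1578 − 11P = 816 + 5P gives 762 = 16P, so P = 47.63 and Y = 1578 − 11P = 1054.13.
Y = 1054.13 is below potential 1286; expectations adjust and SRAS shifts right until Y = 1286.
Long run: on the new AD curve, 1286 = 1578 − 11P gives P = 26.55.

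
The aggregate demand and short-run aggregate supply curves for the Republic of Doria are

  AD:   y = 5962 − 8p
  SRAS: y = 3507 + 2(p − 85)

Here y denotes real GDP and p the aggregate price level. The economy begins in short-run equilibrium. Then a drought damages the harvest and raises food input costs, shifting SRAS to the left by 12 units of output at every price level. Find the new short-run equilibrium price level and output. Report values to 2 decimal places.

p = 263.70, y = 3852.40

This is a negative supply shock: SRAS shifts left.
New SRAS: y = 3325 + 2p.
Set AD = SRAS: 5962 − 8p = 3325 + 2p, so 2637 = 10p and p = 263.70.
Substituting into AD, y = 3852.40.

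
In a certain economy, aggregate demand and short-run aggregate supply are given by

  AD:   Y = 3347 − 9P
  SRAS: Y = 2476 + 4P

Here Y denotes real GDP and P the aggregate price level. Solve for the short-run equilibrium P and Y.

Set AD = SRAS: 3347 − 9P = 2476 + 4P, so 871 = 13P and P = 67.
Then Y = 3347 − 9·67 = 2744.

P = 67, Y = 2744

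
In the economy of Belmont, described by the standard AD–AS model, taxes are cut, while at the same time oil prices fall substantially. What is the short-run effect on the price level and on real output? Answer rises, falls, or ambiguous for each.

The first event is a positive demand shock: AD shifts right, which by itself pushes P up and Y up.
The second is a favourable supply shock: SRAS shifts right, which by itself pushes P down and Y up.
The two shocks push P in opposite directions, so the effect on P is ambiguous. Both shocks push Y up, so Y rises.

Price level: ambiguous; output: rises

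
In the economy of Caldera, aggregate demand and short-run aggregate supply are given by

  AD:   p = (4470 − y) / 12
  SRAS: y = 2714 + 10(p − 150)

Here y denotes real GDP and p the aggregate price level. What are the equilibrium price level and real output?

p = 148, y = 2694

Write SRAS as y = 2714 + 10p − 1500 = 1214 + 10p.
Rearrange AD to y = 4470 − 12p.
Set AD = SRAS: 4470 − 12p = 1214 + 10p, so 3256 = 22p and p = 148.
Then y = 4470 − 12·148 = 2694.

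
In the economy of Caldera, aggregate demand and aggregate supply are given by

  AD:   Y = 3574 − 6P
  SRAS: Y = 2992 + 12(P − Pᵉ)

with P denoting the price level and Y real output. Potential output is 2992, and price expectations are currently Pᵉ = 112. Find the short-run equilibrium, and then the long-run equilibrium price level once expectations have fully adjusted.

Short run: with Pᵉ = 112, SRAS is Y = 1648 + 12P. Setting AD = SRAS gives 1926 = 18P, so P = 107 and Y = 3574 − 6·107 = 2932.
Output 2932 is below potential 2992, so over time expected prices fall and SRAS shifts right until Y returns to 2992.
Long run: Y = 2992 on the AD curve gives 2992 = 3574 − 6P, so P = 97.

Short run: P = 107, Y = 2932. Long run: P = 97.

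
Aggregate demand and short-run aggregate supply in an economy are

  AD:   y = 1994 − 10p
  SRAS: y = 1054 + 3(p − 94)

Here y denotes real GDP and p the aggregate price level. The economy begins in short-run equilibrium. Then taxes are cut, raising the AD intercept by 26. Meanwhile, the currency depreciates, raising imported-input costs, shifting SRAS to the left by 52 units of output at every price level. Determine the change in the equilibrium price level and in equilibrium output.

Δp = +6, Δy = -34

After both shocks: AD is y = 2020 − 10p and SRAS is y = 720 + 3p.
Setting them equal: 1300 = 13p, so p = 100.
y = 2020 − 10·100 = 1020.
Initially p = 94, y = 1054, so Δp = +6 and Δy = -34.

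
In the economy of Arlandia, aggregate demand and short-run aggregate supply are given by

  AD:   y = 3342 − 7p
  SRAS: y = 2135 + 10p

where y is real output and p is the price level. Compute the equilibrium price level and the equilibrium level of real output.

Set AD = SRAS: 3342 − 7p = 2135 + 10p, so 1207 = 17p and p = 71.
Then y = 3342 − 7·71 = 2845.

p = 71, y = 2845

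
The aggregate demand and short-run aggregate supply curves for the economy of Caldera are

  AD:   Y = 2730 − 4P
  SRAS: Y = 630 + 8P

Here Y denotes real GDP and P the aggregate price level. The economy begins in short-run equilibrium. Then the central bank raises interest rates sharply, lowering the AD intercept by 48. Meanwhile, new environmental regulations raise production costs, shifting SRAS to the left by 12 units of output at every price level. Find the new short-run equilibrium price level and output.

P = 172, Y = 1994

After both shocks: AD is Y = 2682 − 4P and SRAS is Y = 618 + 8P.
Setting them equal: 2064 = 12P, so P = 172.
Y = 2682 − 4·172 = 1994.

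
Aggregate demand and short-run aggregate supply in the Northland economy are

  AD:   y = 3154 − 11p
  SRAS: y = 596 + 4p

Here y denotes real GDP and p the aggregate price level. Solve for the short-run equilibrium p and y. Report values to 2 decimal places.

Set AD = SRAS: 3154 − 11p = 596 + 4p, so 2558 = 15p and p = 170.53.
Substituting into AD, y = 3154 − 11p = 1278.13.

p = 170.53, y = 1278.13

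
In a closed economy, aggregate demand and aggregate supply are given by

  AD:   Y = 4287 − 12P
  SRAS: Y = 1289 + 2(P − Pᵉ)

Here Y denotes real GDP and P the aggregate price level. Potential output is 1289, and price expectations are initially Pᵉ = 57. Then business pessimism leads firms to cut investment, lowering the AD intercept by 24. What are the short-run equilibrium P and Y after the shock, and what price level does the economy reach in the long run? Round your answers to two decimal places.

AD shifts left: new AD is Y = 4263 − 12P. With Pᵉ = 57, SRAS is Y = 1175 + 2P.
Short run: 4263 − 12P = 1175 + 2P gives 3088 = 14P, so P = 220.57 and Y = 4263 − 12P = 1616.14.
Y = 1616.14 is above potential 1289; expectations adjust and SRAS shifts left until Y = 1289.
Long run: on the new AD curve, 1289 = 4263 − 12P gives P = 247.83.

Short run: P = 220.57, Y = 1616.14. Long run: P = 247.83.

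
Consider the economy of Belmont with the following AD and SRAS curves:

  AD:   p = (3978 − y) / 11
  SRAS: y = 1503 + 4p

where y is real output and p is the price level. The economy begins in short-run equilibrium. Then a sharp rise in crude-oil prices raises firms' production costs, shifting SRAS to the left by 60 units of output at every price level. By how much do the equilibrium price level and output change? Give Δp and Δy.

This is a negative supply shock: SRAS shifts left.
New SRAS: y = 1443 + 4p.
Set AD = SRAS: 3978 − 11p = 1443 + 4p, so 2535 = 15p and p = 169.
y = 3978 − 11·169 = 2119.
Initially p = 165, y = 2163, so Δp = +4 and Δy = -44.

Δp = +4, Δy = -44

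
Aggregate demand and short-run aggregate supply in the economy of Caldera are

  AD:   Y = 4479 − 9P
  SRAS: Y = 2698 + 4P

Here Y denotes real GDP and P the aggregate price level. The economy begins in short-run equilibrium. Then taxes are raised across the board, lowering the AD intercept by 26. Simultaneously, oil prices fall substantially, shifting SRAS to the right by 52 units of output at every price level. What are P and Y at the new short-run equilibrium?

P = 131, Y = 3274

After both shocks: AD is Y = 4453 − 9P and SRAS is Y = 2750 + 4P.
Setting them equal: 1703 = 13P, so P = 131.
Y = 4453 − 9·131 = 3274.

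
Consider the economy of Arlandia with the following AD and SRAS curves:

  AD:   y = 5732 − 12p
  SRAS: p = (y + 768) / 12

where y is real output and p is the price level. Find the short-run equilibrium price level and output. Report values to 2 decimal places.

Rearrange SRAS to y = 12p − 768.
Set AD = SRAS: 5732 − 12p = 12p − 768, so 6500 = 24p and p = 270.83.
Substituting into AD, y = 5732 − 12p = 2482.00.

p = 270.83, y = 2482.00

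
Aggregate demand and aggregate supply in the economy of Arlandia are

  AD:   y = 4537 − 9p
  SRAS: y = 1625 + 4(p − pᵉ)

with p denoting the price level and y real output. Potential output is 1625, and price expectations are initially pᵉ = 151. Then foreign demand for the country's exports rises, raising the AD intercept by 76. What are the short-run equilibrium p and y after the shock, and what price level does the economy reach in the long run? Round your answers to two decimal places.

AD shifts right: new AD is y = 4613 − 9p. With pᵉ = 151, SRAS is y = 1021 + 4p.
Short run: 4613 − 9p = 1021 + 4p gives 3592 = 13p, so p = 276.31 and y = 4613 − 9p = 2126.23.
y = 2126.23 is above potential 1625; expectations adjust and SRAS shifts left until y = 1625.
Long run: on the new AD curve, 1625 = 4613 − 9p gives p = 332.00.

Short run: p = 276.31, y = 2126.23. Long run: p = 332.00.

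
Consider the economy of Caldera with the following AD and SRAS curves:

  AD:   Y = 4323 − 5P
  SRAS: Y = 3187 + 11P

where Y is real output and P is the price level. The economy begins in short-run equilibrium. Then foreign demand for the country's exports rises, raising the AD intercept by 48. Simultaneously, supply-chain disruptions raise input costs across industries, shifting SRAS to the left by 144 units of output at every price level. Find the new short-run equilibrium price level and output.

P = 83, Y = 3956

After both shocks: AD is Y = 4371 − 5P and SRAS is Y = 3043 + 11P.
Setting them equal: 1328 = 16P, so P = 83.
Y = 4371 − 5·83 = 3956.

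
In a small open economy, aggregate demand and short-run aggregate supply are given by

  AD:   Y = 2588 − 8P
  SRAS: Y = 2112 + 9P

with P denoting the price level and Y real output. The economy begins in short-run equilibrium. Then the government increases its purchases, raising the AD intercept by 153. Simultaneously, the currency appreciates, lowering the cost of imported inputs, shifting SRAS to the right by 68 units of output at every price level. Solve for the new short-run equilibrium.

After both shocks: AD is Y = 2741 − 8P and SRAS is Y = 2180 + 9P.
Setting them equal: 561 = 17P, so P = 33.
Y = 2741 − 8·33 = 2477.

P = 33, Y = 2477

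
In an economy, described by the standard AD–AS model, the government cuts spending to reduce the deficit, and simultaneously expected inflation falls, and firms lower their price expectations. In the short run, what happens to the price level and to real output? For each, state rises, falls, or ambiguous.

The first event is a negative demand shock: AD shifts left, which by itself pushes P down and Y down.
The second is a favourable supply shock: SRAS shifts right, which by itself pushes P down and Y up.
Both shocks push P down, so P falls. The two shocks push Y in opposite directions, so the effect on Y is ambiguous.

Price level: falls; output: ambiguous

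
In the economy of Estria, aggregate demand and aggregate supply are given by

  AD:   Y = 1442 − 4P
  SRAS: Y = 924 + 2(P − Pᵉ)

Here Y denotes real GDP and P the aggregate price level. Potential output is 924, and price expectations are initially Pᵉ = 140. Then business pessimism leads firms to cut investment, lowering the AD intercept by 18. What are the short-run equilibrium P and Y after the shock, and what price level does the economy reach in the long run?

AD shifts left: new AD is Y = 1424 − 4P. With Pᵉ = 140, SRAS is Y = 644 + 2P.
Short run: 1424 − 4P = 644 + 2P gives 780 = 6P, so P = 130 and Y = 1424 − 4·130 = 904.
Y = 904 is below potential 924; expectations adjust and SRAS shifts right until Y = 924.
Long run: on the new AD curve, 924 = 1424 − 4P gives P = 125.

Short run: P = 130, Y = 904. Long run: P = 125.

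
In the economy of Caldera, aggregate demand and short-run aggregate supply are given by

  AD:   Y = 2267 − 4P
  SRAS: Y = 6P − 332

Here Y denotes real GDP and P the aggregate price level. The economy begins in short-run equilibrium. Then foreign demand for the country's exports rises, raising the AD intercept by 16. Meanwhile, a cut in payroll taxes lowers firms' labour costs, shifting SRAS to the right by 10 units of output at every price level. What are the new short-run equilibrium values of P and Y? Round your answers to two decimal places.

After both shocks: AD is Y = 2283 − 4P and SRAS is Y = 6P − 322.
Setting them equal: 2605 = 10P, so P = 260.50.
Substituting into AD, Y = 1241.00.

P = 260.50, Y = 1241.00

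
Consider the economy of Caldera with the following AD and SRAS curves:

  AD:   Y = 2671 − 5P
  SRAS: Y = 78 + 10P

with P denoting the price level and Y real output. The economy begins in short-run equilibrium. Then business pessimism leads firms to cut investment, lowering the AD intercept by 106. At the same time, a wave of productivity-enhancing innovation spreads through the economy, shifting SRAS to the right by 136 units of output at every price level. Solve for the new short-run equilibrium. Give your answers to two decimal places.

P = 156.73, Y = 1781.33

After both shocks: AD is Y = 2565 − 5P and SRAS is Y = 214 + 10P.
Setting them equal: 2351 = 15P, so P = 156.73.
Substituting into AD, Y = 1781.33.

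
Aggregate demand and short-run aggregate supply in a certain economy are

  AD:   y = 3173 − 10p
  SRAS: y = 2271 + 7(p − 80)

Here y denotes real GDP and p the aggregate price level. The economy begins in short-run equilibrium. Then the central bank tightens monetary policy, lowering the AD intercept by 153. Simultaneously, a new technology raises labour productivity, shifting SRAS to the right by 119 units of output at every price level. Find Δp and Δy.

Δp = -16, Δy = +7

After both shocks: AD is y = 3020 − 10p and SRAS is y = 1830 + 7p.
Setting them equal: 1190 = 17p, so p = 70.
y = 3020 − 10·70 = 2320.
Initially p = 86, y = 2313, so Δp = -16 and Δy = +7.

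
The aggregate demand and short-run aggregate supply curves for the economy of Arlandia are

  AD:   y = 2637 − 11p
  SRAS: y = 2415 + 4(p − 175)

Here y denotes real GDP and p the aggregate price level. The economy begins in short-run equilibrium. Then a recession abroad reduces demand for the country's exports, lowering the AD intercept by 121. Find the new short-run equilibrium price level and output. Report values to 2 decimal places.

p = 53.40, y = 1928.60

This is a negative demand shock: AD shifts left.
New AD: y = 2516 − 11p.
SRAS can be written y = 1715 + 4p.
Set AD = SRAS: 2516 − 11p = 1715 + 4p, so 801 = 15p and p = 53.40.
Substituting into AD, y = 1928.60.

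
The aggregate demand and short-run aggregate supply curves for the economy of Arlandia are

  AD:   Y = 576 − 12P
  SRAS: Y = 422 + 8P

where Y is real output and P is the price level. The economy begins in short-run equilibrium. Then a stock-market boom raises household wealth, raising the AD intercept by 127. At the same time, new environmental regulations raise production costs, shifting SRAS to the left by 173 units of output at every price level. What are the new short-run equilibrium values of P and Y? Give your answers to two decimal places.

P = 22.70, Y = 430.60

After both shocks: AD is Y = 703 − 12P and SRAS is Y = 249 + 8P.
Setting them equal: 454 = 20P, so P = 22.70.
Substituting into AD, Y = 430.60.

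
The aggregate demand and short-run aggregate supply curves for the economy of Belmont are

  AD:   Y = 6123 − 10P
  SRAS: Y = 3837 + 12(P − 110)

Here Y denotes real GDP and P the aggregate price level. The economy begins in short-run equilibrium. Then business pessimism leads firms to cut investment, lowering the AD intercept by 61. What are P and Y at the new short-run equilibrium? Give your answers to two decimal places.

This is a negative demand shock: AD shifts left.
New AD: Y = 6062 − 10P.
SRAS can be written Y = 2517 + 12P.
Set AD = SRAS: 6062 − 10P = 2517 + 12P, so 3545 = 22P and P = 161.14.
Substituting into AD, Y = 4450.64.

P = 161.14, Y = 4450.64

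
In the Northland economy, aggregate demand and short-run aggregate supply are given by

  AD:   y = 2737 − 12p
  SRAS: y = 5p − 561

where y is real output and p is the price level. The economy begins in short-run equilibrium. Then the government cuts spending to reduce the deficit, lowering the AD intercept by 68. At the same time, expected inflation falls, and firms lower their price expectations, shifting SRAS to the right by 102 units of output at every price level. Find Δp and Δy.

After both shocks: AD is y = 2669 − 12p and SRAS is y = 5p − 459.
Setting them equal: 3128 = 17p, so p = 184.
y = 2669 − 12·184 = 461.
Initially p = 194, y = 409, so Δp = -10 and Δy = +52.

Δp = -10, Δy = +52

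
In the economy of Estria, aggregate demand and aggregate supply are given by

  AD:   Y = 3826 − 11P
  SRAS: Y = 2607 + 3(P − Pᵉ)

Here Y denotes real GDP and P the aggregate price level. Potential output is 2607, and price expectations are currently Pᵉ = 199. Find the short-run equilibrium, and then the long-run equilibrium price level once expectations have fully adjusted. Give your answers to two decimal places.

Short run: P = 129.71, Y = 2399.14. Long run: P = 110.82.

Short run: with Pᵉ = 199, SRAS is Y = 2010 + 3P. Setting AD = SRAS gives 1816 = 14P, so P = 129.71 and Y = 3826 − 11P = 2399.14.
Output 2399.14 is below potential 2607, so over time expected prices fall and SRAS shifts right until Y returns to 2607.
Long run: Y = 2607 on the AD curve gives 2607 = 3826 − 11P, so P = 110.82.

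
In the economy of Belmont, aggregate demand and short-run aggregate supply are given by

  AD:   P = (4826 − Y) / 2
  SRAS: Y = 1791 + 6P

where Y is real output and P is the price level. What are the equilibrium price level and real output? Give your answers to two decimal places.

P = 379.38, Y = 4067.25

Rearrange AD to Y = 4826 − 2P.
Set AD = SRAS: 4826 − 2P = 1791 + 6P, so 3035 = 8P and P = 379.38.
Substituting into AD, Y = 4826 − 2P = 4067.25.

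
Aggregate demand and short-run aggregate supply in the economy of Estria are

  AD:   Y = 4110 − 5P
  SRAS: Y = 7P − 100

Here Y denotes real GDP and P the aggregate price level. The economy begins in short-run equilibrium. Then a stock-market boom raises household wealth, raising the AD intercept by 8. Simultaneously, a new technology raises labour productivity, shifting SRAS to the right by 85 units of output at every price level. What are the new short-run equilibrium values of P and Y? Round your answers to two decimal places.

After both shocks: AD is Y = 4118 − 5P and SRAS is Y = 7P − 15.
Setting them equal: 4133 = 12P, so P = 344.42.
Substituting into AD, Y = 2395.92.

P = 344.42, Y = 2395.92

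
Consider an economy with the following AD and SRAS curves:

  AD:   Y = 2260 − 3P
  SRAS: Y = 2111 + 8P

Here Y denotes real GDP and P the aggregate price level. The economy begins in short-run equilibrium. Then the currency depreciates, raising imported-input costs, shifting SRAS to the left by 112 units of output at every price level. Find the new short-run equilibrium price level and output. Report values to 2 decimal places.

P = 23.73, Y = 2188.82

This is a negative supply shock: SRAS shifts left.
New SRAS: Y = 1999 + 8P.
Set AD = SRAS: 2260 − 3P = 1999 + 8P, so 261 = 11P and P = 23.73.
Substituting into AD, Y = 2188.82.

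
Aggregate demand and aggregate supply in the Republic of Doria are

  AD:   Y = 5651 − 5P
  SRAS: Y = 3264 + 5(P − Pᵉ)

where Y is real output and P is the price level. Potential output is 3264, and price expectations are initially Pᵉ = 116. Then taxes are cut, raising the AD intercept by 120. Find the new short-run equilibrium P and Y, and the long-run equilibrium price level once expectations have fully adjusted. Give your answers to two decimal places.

Short run: P = 308.70, Y = 4227.50. Long run: P = 501.40.

AD shifts right: new AD is Y = 5771 − 5P. With Pᵉ = 116, SRAS is Y = 2684 + 5P.
Short run: 5771 − 5P = 2684 + 5P gives 3087 = 10P, so P = 308.70 and Y = 5771 − 5P = 4227.50.
Y = 4227.50 is above potential 3264; expectations adjust and SRAS shifts left until Y = 3264.
Long run: on the new AD curve, 3264 = 5771 − 5P gives P = 501.40.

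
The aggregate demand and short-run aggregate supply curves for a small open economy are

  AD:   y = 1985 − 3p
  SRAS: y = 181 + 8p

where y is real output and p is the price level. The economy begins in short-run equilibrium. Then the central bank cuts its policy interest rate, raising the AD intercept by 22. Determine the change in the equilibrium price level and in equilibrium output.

This is a positive demand shock: AD shifts right.
New AD: y = 2007 − 3p.
Set AD = SRAS: 2007 − 3p = 181 + 8p, so 1826 = 11p and p = 166.
y = 2007 − 3·166 = 1509.
Initially p = 164, y = 1493, so Δp = +2 and Δy = +16.

Δp = +2, Δy = +16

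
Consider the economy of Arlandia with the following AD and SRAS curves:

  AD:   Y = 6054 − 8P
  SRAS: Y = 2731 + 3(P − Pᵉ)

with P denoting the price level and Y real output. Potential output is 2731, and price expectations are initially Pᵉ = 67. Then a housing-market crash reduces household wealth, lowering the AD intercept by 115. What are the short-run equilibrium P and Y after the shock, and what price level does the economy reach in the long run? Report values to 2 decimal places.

AD shifts left: new AD is Y = 5939 − 8P. With Pᵉ = 67, SRAS is Y = 2530 + 3P.
Short run: 5939 − 8P = 2530 + 3P gives 3409 = 11P, so P = 309.91 and Y = 5939 − 8P = 3459.73.
Y = 3459.73 is above potential 2731; expectations adjust and SRAS shifts left until Y = 2731.
Long run: on the new AD curve, 2731 = 5939 − 8P gives P = 401.00.

Short run: P = 309.91, Y = 3459.73. Long run: P = 401.00.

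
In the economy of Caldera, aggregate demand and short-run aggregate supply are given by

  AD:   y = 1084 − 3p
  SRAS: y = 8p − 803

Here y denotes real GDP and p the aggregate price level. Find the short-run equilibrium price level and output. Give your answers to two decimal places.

p = 171.55, y = 569.36

Set AD = SRAS: 1084 − 3p = 8p − 803, so 1887 = 11p and p = 171.55.
Substituting into AD, y = 1084 − 3p = 569.36.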